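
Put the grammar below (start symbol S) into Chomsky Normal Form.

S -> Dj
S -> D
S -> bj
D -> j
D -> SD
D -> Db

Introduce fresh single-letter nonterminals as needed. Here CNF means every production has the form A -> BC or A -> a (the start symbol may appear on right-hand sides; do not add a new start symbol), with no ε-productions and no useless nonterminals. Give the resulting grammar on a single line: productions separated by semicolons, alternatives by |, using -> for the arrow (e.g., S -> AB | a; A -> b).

S -> j | AB | DA | DB | SD; A -> b; B -> j; D -> j | DA | SD

No ε-productions.
After unit-elimination: S -> j | Db | Dj | SD | bj; D -> j | Db | SD.
TERM: introduce A -> b, B -> j and substitute in every rule of length ≥2.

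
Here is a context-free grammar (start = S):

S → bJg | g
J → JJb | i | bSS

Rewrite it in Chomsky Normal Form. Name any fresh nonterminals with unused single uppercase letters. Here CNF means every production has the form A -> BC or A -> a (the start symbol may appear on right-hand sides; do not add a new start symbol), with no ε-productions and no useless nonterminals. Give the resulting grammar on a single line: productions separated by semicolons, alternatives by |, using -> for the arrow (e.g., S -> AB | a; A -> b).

No ε-productions.
No unit productions to eliminate.
TERM: introduce A -> b, B -> g and substitute in every rule of length ≥2.
BIN: J -> ASS becomes J -> AC, C -> SS; J -> JJA becomes J -> JD, D -> JA; S -> AJB becomes S -> AE, E -> JB.

S -> g | AE; A -> b; B -> g; C -> SS; D -> JA; E -> JB; J -> i | AC | JD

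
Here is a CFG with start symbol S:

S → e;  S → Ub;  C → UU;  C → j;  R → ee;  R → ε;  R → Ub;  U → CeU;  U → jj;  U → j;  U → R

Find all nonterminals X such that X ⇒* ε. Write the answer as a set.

Directly nullable (have an ε-rule): {R}.
U is nullable via U -> R (every symbol on the right is already known nullable).
C is nullable via C -> UU (every symbol on the right is already known nullable).
Not nullable: S — each has a terminal in every rule's right-hand side or depends on a non-nullable symbol.

{C, R, U}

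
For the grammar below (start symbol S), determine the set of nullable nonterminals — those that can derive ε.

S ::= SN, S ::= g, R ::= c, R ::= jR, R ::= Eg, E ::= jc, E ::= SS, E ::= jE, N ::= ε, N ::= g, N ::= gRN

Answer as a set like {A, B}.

Directly nullable (have an ε-rule): {N}.
Not nullable: E, R, S — each has a terminal in every rule's right-hand side or depends on a non-nullable symbol.

{N}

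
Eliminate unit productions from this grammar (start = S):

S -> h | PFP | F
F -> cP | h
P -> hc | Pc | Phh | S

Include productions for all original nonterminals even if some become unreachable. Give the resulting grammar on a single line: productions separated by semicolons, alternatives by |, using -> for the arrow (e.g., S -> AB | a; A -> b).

S -> h | cP | PFP; F -> h | cP; P -> h | Pc | cP | hc | PFP | Phh

Unit productions: P->S, S->F.
Unit pairs (A ⇒* B via units): (P,F), (P,S), (S,F).
S: inherits non-unit rules of {F, S} → PFP | cP | h.
F: inherits non-unit rules of {F} → cP | h.
P: inherits non-unit rules of {F, P, S} → PFP | Pc | Phh | cP | h | hc.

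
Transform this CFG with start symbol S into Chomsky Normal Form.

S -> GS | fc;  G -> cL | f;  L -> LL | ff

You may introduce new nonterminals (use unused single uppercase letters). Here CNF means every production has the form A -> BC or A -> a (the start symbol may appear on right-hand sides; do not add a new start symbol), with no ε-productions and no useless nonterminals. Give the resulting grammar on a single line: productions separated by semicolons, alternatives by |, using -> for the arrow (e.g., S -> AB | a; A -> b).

S -> BA | GS; A -> c; B -> f; G -> f | AL; L -> BB | LL

No ε-productions.
No unit productions to eliminate.
TERM: introduce A -> c, B -> f and substitute in every rule of length ≥2.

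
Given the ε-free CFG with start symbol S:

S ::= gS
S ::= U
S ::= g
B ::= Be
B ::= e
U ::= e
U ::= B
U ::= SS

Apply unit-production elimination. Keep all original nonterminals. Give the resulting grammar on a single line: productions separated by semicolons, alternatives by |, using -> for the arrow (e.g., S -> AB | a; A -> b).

Unit productions: S->U, U->B.
Unit pairs (A ⇒* B via units): (S,B), (S,U), (U,B).
S: inherits non-unit rules of {B, S, U} → Be | SS | e | g | gS.
B: inherits non-unit rules of {B} → Be | e.
U: inherits non-unit rules of {B, U} → Be | SS | e.

S -> e | g | Be | SS | gS; B -> e | Be; U -> e | Be | SS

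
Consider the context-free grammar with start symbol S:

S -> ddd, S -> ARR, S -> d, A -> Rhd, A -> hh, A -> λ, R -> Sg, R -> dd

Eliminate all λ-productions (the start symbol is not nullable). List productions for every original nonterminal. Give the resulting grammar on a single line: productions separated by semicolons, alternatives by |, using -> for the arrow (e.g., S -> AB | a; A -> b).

Nullable set: {A}.
S -> ARR: A nullable, giving ARR | RR.
Drop A -> λ.
Unchanged (no nullable symbols): S -> d; S -> ddd; A -> Rhd; A -> hh; R -> Sg; R -> dd.

S -> d | RR | ARR | ddd; A -> hh | Rhd; R -> Sg | dd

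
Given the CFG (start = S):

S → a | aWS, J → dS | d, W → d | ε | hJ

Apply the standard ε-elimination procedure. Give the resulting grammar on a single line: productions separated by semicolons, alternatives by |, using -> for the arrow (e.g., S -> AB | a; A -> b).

S -> a | aS | aWS; J -> d | dS; W -> d | hJ

Nullable set: {W}.
S -> aWS: W nullable, giving aS | aWS.
Drop W -> ε.
Unchanged (no nullable symbols): S -> a; J -> d; J -> dS; W -> d; W -> hJ.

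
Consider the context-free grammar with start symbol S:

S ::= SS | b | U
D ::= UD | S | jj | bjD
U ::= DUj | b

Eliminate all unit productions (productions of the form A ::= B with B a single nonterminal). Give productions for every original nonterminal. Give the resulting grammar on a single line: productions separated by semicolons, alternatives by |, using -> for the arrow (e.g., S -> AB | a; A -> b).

Unit productions: D->S, S->U.
Unit pairs (A ⇒* B via units): (D,S), (D,U), (S,U).
S: inherits non-unit rules of {S, U} → DUj | SS | b.
D: inherits non-unit rules of {D, S, U} → DUj | SS | UD | b | bjD | jj.
U: inherits non-unit rules of {U} → DUj | b.

S -> b | SS | DUj; D -> b | SS | UD | jj | DUj | bjD; U -> b | DUj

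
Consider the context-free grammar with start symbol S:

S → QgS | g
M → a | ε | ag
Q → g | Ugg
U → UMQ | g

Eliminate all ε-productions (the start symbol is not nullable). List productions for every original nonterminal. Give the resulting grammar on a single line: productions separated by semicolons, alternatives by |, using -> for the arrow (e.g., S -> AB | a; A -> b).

Nullable set: {M}.
Drop M -> ε.
U -> UMQ: M nullable, giving UMQ | UQ.
Unchanged (no nullable symbols): S -> QgS; S -> g; M -> a; M -> ag; Q -> Ugg; Q -> g; U -> g.

S -> g | QgS; M -> a | ag; Q -> g | Ugg; U -> g | UQ | UMQ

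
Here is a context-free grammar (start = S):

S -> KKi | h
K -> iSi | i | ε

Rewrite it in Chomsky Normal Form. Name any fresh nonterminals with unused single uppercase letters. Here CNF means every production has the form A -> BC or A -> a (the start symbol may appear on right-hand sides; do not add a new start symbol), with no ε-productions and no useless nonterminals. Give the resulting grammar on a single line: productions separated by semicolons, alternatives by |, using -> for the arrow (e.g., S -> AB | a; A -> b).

S -> h | i | KA | KC; A -> i; B -> SA; C -> KA; K -> i | AB

Nullable: {K}; after ε-elimination: S -> h | i | Ki | KKi; K -> i | iSi.
No unit productions to eliminate.
TERM: introduce A -> i and substitute in every rule of length ≥2.
BIN: K -> ASA becomes K -> AB, B -> SA; S -> KKA becomes S -> KC, C -> KA.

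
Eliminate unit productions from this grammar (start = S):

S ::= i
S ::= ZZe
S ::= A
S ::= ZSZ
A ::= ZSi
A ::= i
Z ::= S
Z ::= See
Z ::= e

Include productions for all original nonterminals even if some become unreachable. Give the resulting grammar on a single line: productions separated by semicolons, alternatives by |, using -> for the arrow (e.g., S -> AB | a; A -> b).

S -> i | ZSZ | ZSi | ZZe; A -> i | ZSi; Z -> e | i | See | ZSZ | ZSi | ZZe

Unit productions: S->A, Z->S.
Unit pairs (A ⇒* B via units): (S,A), (Z,A), (Z,S).
S: inherits non-unit rules of {A, S} → ZSZ | ZSi | ZZe | i.
A: inherits non-unit rules of {A} → ZSi | i.
Z: inherits non-unit rules of {A, S, Z} → See | ZSZ | ZSi | ZZe | e | i.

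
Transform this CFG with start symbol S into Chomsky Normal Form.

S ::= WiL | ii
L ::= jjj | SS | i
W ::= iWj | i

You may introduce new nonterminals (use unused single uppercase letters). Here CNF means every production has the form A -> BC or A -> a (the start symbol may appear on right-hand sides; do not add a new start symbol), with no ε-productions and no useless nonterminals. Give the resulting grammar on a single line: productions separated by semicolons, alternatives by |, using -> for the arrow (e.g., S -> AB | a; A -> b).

No ε-productions.
No unit productions to eliminate.
TERM: introduce B -> i, A -> j and substitute in every rule of length ≥2.
BIN: L -> AAA becomes L -> AC, C -> AA; S -> WBL becomes S -> WD, D -> BL; W -> BWA becomes W -> BE, E -> WA.

S -> BB | WD; A -> j; B -> i; C -> AA; D -> BL; E -> WA; L -> i | AC | SS; W -> i | BE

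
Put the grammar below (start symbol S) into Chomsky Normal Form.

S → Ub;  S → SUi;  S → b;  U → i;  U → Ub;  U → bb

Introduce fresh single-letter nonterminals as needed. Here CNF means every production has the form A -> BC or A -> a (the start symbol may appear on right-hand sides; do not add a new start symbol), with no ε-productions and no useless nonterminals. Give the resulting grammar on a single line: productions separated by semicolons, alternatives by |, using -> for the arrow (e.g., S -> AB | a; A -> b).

No ε-productions.
No unit productions to eliminate.
TERM: introduce B -> b, A -> i and substitute in every rule of length ≥2.
BIN: S -> SUA becomes S -> SC, C -> UA.

S -> b | SC | UB; A -> i; B -> b; C -> UA; U -> i | BB | UB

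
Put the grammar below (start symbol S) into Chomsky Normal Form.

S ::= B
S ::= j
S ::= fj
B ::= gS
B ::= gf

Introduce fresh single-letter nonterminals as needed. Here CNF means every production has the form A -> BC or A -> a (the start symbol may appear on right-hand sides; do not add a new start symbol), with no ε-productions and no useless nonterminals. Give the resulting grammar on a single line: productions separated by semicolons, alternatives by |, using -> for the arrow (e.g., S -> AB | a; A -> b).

No ε-productions.
After unit-elimination: S -> j | fj | gS | gf; B -> gS | gf.
TERM: introduce C -> f, A -> g, D -> j and substitute in every rule of length ≥2.
Drop unreachable/unproductive: B.

S -> j | AC | AS | CD; A -> g; C -> f; D -> j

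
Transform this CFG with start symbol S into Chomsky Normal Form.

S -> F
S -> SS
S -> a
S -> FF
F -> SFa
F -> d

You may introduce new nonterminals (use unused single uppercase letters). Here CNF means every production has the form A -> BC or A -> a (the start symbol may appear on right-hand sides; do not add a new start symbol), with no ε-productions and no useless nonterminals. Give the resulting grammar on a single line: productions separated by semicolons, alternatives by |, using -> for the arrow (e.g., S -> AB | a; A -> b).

No ε-productions.
After unit-elimination: S -> a | d | FF | SS | SFa; F -> d | SFa.
TERM: introduce A -> a and substitute in every rule of length ≥2.
BIN: F -> SFA becomes F -> SB, B -> FA; S -> SFA becomes S -> SC, C -> FA.

S -> a | d | FF | SC | SS; A -> a; B -> FA; C -> FA; F -> d | SB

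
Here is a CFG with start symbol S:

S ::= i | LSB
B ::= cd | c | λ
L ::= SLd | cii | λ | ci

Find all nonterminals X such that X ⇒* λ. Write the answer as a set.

Directly nullable (have an ε-rule): {B, L}.
Not nullable: S — each has a terminal in every rule's right-hand side or depends on a non-nullable symbol.

{B, L}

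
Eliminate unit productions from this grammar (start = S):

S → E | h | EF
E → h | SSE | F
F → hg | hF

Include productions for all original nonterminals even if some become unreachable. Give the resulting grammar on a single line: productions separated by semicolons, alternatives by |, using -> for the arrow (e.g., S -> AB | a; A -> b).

Unit productions: E->F, S->E.
Unit pairs (A ⇒* B via units): (E,F), (S,E), (S,F).
S: inherits non-unit rules of {E, F, S} → EF | SSE | h | hF | hg.
E: inherits non-unit rules of {E, F} → SSE | h | hF | hg.
F: inherits non-unit rules of {F} → hF | hg.

S -> h | EF | hF | hg | SSE; E -> h | hF | hg | SSE; F -> hF | hg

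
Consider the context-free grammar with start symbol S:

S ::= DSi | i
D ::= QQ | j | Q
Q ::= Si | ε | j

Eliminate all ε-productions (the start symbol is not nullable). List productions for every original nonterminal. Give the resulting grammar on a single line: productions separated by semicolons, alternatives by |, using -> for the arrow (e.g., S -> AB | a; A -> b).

Nullable set: {D, Q}.
S -> DSi: D nullable, giving DSi | Si.
D -> Q: Q nullable, giving Q.
D -> QQ: Q, Q nullable, giving Q | QQ.
Drop Q -> ε.
Unchanged (no nullable symbols): S -> i; D -> j; Q -> Si; Q -> j.

S -> i | Si | DSi; D -> Q | j | QQ; Q -> j | Si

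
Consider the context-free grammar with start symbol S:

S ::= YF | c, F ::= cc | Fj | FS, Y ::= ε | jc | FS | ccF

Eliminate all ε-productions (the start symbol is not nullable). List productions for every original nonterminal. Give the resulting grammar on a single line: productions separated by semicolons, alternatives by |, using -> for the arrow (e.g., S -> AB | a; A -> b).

Nullable set: {Y}.
S -> YF: Y nullable, giving F | YF.
Drop Y -> ε.
Unchanged (no nullable symbols): S -> c; F -> FS; F -> Fj; F -> cc; Y -> FS; Y -> ccF; Y -> jc.

S -> F | c | YF; F -> FS | Fj | cc; Y -> FS | jc | ccF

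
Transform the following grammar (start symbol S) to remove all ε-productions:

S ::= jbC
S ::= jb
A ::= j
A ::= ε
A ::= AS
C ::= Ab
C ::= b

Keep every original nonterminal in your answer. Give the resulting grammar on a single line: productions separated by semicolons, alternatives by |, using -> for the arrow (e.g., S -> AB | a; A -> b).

S -> jb | jbC; A -> S | j | AS; C -> b | Ab

Nullable set: {A}.
Drop A -> ε.
A -> AS: A nullable, giving AS | S.
C -> Ab: A nullable, giving Ab | b.
Unchanged (no nullable symbols): S -> jb; S -> jbC; A -> j; C -> b.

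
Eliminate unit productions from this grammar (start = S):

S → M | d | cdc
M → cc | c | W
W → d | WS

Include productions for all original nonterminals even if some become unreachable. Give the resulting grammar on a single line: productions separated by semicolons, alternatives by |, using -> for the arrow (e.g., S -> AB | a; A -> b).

S -> c | d | WS | cc | cdc; M -> c | d | WS | cc; W -> d | WS

Unit productions: M->W, S->M.
Unit pairs (A ⇒* B via units): (M,W), (S,M), (S,W).
S: inherits non-unit rules of {M, S, W} → WS | c | cc | cdc | d.
M: inherits non-unit rules of {M, W} → WS | c | cc | d.
W: inherits non-unit rules of {W} → WS | d.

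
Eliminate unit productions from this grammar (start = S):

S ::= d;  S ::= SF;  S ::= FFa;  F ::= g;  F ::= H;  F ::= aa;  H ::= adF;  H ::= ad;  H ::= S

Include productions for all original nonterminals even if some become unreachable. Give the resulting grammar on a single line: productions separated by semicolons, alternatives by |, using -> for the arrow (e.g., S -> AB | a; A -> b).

S -> d | SF | FFa; F -> d | g | SF | aa | ad | FFa | adF; H -> d | SF | ad | FFa | adF

Unit productions: F->H, H->S.
Unit pairs (A ⇒* B via units): (F,H), (F,S), (H,S).
S: inherits non-unit rules of {S} → FFa | SF | d.
F: inherits non-unit rules of {F, H, S} → FFa | SF | aa | ad | adF | d | g.
H: inherits non-unit rules of {H, S} → FFa | SF | ad | adF | d.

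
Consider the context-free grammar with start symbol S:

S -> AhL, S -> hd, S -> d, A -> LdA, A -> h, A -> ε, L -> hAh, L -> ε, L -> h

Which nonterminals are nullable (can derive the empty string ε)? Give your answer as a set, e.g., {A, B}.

{A, L}

Directly nullable (have an ε-rule): {A, L}.
Not nullable: S — each has a terminal in every rule's right-hand side or depends on a non-nullable symbol.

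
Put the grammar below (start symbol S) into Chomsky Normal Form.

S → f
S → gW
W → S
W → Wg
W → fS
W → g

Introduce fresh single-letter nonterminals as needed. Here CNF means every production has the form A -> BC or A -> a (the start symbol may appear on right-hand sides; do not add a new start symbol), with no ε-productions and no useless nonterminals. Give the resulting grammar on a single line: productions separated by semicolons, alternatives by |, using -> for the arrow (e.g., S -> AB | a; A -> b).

No ε-productions.
After unit-elimination: S -> f | gW; W -> f | g | Wg | fS | gW.
TERM: introduce B -> f, A -> g and substitute in every rule of length ≥2.

S -> f | AW; A -> g; B -> f; W -> f | g | AW | BS | WA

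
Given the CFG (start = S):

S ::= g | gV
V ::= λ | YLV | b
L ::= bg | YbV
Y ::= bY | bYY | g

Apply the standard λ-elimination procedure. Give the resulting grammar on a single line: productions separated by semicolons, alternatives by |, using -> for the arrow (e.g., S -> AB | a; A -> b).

Nullable set: {V}.
S -> gV: V nullable, giving g | gV.
L -> YbV: V nullable, giving Yb | YbV.
Drop V -> λ.
V -> YLV: V nullable, giving YL | YLV.
Unchanged (no nullable symbols): S -> g; L -> bg; V -> b; Y -> bY; Y -> bYY; Y -> g.

S -> g | gV; L -> Yb | bg | YbV; V -> b | YL | YLV; Y -> g | bY | bYY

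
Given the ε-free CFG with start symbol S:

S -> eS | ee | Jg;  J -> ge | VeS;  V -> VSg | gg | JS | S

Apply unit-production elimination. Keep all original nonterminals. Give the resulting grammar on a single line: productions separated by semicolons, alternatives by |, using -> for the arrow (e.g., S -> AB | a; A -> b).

Unit productions: V->S.
Unit pairs (A ⇒* B via units): (V,S).
S: inherits non-unit rules of {S} → Jg | eS | ee.
J: inherits non-unit rules of {J} → VeS | ge.
V: inherits non-unit rules of {S, V} → JS | Jg | VSg | eS | ee | gg.

S -> Jg | eS | ee; J -> ge | VeS; V -> JS | Jg | eS | ee | gg | VSg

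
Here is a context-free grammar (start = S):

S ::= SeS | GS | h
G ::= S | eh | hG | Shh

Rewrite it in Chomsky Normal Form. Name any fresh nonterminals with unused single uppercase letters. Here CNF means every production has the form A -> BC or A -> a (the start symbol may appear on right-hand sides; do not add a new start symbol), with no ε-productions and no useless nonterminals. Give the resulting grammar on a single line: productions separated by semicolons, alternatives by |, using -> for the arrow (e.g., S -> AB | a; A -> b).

S -> h | GS | SE; A -> e; B -> h; C -> AS; D -> BB; E -> AS; G -> h | AB | BG | GS | SC | SD

No ε-productions.
After unit-elimination: S -> h | GS | SeS; G -> h | GS | eh | hG | SeS | Shh.
TERM: introduce A -> e, B -> h and substitute in every rule of length ≥2.
BIN: G -> SAS becomes G -> SC, C -> AS; G -> SBB becomes G -> SD, D -> BB; S -> SAS becomes S -> SE, E -> AS.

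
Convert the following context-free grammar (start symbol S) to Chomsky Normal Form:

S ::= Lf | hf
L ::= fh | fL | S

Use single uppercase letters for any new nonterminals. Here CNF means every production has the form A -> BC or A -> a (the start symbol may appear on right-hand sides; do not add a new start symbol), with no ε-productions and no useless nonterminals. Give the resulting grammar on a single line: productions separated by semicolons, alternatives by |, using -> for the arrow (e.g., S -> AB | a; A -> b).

S -> BA | LA; A -> f; B -> h; L -> AB | AL | BA | LA

No ε-productions.
After unit-elimination: S -> Lf | hf; L -> Lf | fL | fh | hf.
TERM: introduce A -> f, B -> h and substitute in every rule of length ≥2.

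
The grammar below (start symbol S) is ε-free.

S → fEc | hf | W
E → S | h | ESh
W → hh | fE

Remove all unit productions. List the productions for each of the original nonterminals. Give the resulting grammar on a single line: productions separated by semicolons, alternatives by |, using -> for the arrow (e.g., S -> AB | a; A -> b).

Unit productions: E->S, S->W.
Unit pairs (A ⇒* B via units): (E,S), (E,W), (S,W).
S: inherits non-unit rules of {S, W} → fE | fEc | hf | hh.
E: inherits non-unit rules of {E, S, W} → ESh | fE | fEc | h | hf | hh.
W: inherits non-unit rules of {W} → fE | hh.

S -> fE | hf | hh | fEc; E -> h | fE | hf | hh | ESh | fEc; W -> fE | hh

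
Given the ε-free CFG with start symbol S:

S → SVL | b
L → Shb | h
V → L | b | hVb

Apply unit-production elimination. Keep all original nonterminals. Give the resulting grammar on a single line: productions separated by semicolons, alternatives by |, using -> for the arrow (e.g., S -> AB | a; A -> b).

S -> b | SVL; L -> h | Shb; V -> b | h | Shb | hVb

Unit productions: V->L.
Unit pairs (A ⇒* B via units): (V,L).
S: inherits non-unit rules of {S} → SVL | b.
L: inherits non-unit rules of {L} → Shb | h.
V: inherits non-unit rules of {L, V} → Shb | b | h | hVb.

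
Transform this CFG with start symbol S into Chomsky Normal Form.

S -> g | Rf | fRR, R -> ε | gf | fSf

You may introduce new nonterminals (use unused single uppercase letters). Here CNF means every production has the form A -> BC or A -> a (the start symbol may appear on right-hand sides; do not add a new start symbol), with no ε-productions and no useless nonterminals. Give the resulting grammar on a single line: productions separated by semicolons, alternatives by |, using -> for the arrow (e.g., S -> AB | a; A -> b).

Nullable: {R}; after ε-elimination: S -> f | g | Rf | fR | fRR; R -> gf | fSf.
No unit productions to eliminate.
TERM: introduce A -> f, B -> g and substitute in every rule of length ≥2.
BIN: R -> ASA becomes R -> AC, C -> SA; S -> ARR becomes S -> AD, D -> RR.

S -> f | g | AD | AR | RA; A -> f; B -> g; C -> SA; D -> RR; R -> AC | BA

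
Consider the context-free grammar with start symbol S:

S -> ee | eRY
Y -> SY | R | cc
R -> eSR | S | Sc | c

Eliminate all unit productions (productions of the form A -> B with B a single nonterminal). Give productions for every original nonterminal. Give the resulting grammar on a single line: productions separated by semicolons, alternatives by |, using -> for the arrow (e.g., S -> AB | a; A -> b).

Unit productions: R->S, Y->R.
Unit pairs (A ⇒* B via units): (R,S), (Y,R), (Y,S).
S: inherits non-unit rules of {S} → eRY | ee.
R: inherits non-unit rules of {R, S} → Sc | c | eRY | eSR | ee.
Y: inherits non-unit rules of {R, S, Y} → SY | Sc | c | cc | eRY | eSR | ee.

S -> ee | eRY; R -> c | Sc | ee | eRY | eSR; Y -> c | SY | Sc | cc | ee | eRY | eSR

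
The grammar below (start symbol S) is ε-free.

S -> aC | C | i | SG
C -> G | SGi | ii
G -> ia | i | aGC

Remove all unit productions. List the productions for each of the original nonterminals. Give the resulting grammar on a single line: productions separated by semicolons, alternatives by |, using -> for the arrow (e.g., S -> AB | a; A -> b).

Unit productions: C->G, S->C.
Unit pairs (A ⇒* B via units): (C,G), (S,C), (S,G).
S: inherits non-unit rules of {C, G, S} → SG | SGi | aC | aGC | i | ia | ii.
C: inherits non-unit rules of {C, G} → SGi | aGC | i | ia | ii.
G: inherits non-unit rules of {G} → aGC | i | ia.

S -> i | SG | aC | ia | ii | SGi | aGC; C -> i | ia | ii | SGi | aGC; G -> i | ia | aGC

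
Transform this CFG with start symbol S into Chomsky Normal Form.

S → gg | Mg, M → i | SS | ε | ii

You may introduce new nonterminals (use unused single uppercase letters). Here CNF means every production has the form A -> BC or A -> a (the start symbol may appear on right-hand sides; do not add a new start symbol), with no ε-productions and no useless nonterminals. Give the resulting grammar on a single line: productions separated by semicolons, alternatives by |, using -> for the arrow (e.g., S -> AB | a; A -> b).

S -> g | BB | MB; A -> i; B -> g; M -> i | AA | SS

Nullable: {M}; after ε-elimination: S -> g | Mg | gg; M -> i | SS | ii.
No unit productions to eliminate.
TERM: introduce B -> g, A -> i and substitute in every rule of length ≥2.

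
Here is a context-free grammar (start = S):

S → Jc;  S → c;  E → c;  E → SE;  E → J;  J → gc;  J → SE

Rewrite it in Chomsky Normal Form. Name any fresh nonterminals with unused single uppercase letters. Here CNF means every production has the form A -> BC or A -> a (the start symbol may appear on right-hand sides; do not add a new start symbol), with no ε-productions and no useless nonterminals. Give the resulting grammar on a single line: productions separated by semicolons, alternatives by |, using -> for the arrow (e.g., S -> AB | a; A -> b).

S -> c | JB; A -> g; B -> c; E -> c | AB | SE; J -> AB | SE

No ε-productions.
After unit-elimination: S -> c | Jc; E -> c | SE | gc; J -> SE | gc.
TERM: introduce B -> c, A -> g and substitute in every rule of length ≥2.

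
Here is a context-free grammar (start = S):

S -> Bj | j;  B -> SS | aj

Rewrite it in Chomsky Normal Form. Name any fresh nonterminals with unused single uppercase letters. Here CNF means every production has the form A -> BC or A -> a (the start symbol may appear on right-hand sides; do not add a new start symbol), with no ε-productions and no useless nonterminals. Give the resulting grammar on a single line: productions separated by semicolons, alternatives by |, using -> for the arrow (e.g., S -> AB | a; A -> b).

S -> j | BC; A -> a; B -> AC | SS; C -> j

No ε-productions.
No unit productions to eliminate.
TERM: introduce A -> a, C -> j and substitute in every rule of length ≥2.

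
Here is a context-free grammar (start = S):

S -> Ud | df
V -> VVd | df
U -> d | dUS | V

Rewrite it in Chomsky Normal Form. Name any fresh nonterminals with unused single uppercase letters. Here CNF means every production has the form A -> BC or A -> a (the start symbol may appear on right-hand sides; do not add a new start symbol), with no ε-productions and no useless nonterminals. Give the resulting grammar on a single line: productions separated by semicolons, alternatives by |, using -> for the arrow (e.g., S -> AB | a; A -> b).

S -> AB | UA; A -> d; B -> f; C -> US; D -> VA; E -> VA; U -> d | AB | AC | VD; V -> AB | VE

No ε-productions.
After unit-elimination: S -> Ud | df; U -> d | df | VVd | dUS; V -> df | VVd.
TERM: introduce A -> d, B -> f and substitute in every rule of length ≥2.
BIN: U -> AUS becomes U -> AC, C -> US; U -> VVA becomes U -> VD, D -> VA; V -> VVA becomes V -> VE, E -> VA.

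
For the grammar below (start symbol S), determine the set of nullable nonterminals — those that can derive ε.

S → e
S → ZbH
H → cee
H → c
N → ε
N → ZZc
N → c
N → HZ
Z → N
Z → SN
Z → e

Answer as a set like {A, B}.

{N, Z}

Directly nullable (have an ε-rule): {N}.
Z is nullable via Z -> N (every symbol on the right is already known nullable).
Not nullable: H, S — each has a terminal in every rule's right-hand side or depends on a non-nullable symbol.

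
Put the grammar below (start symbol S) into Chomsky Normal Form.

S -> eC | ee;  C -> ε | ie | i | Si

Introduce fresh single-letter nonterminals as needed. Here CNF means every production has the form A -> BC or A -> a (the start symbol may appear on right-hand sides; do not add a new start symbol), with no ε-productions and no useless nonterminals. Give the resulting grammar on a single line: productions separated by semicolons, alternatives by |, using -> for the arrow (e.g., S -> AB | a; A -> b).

Nullable: {C}; after ε-elimination: S -> e | eC | ee; C -> i | Si | ie.
No unit productions to eliminate.
TERM: introduce B -> e, A -> i and substitute in every rule of length ≥2.

S -> e | BB | BC; A -> i; B -> e; C -> i | AB | SA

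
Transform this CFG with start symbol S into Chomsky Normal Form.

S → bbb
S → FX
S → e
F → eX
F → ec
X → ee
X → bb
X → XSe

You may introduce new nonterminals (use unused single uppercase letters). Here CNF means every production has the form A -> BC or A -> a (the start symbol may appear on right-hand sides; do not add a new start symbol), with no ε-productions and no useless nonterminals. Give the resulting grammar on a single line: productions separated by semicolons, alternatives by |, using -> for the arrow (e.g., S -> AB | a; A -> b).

No ε-productions.
No unit productions to eliminate.
TERM: introduce C -> b, B -> c, A -> e and substitute in every rule of length ≥2.
BIN: S -> CCC becomes S -> CD, D -> CC; X -> XSA becomes X -> XE, E -> SA.

S -> e | CD | FX; A -> e; B -> c; C -> b; D -> CC; E -> SA; F -> AB | AX; X -> AA | CC | XE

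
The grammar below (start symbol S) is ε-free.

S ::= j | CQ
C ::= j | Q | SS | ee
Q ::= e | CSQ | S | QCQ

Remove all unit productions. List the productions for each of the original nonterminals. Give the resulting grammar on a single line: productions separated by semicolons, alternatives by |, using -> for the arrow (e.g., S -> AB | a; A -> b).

Unit productions: C->Q, Q->S.
Unit pairs (A ⇒* B via units): (C,Q), (C,S), (Q,S).
S: inherits non-unit rules of {S} → CQ | j.
C: inherits non-unit rules of {C, Q, S} → CQ | CSQ | QCQ | SS | e | ee | j.
Q: inherits non-unit rules of {Q, S} → CQ | CSQ | QCQ | e | j.

S -> j | CQ; C -> e | j | CQ | SS | ee | CSQ | QCQ; Q -> e | j | CQ | CSQ | QCQ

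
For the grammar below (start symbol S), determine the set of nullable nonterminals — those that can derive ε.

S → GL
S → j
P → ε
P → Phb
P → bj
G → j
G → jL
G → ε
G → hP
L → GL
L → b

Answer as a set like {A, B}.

Directly nullable (have an ε-rule): {G, P}.
Not nullable: L, S — each has a terminal in every rule's right-hand side or depends on a non-nullable symbol.

{G, P}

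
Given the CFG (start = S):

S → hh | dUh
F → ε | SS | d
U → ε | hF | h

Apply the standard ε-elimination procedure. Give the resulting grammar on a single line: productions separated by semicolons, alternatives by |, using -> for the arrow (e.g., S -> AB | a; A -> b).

S -> dh | hh | dUh; F -> d | SS; U -> h | hF

Nullable set: {F, U}.
S -> dUh: U nullable, giving dUh | dh.
Drop F -> ε.
Drop U -> ε.
U -> hF: F nullable, giving h | hF.
Unchanged (no nullable symbols): S -> hh; F -> SS; F -> d; U -> h.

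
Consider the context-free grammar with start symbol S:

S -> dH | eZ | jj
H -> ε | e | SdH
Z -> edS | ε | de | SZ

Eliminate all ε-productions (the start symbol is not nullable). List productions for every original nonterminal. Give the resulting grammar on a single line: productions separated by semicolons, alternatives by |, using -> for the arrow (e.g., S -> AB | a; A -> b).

Nullable set: {H, Z}.
S -> dH: H nullable, giving d | dH.
S -> eZ: Z nullable, giving e | eZ.
Drop H -> ε.
H -> SdH: H nullable, giving Sd | SdH.
Drop Z -> ε.
Z -> SZ: Z nullable, giving S | SZ.
Unchanged (no nullable symbols): S -> jj; H -> e; Z -> de; Z -> edS.

S -> d | e | dH | eZ | jj; H -> e | Sd | SdH; Z -> S | SZ | de | edS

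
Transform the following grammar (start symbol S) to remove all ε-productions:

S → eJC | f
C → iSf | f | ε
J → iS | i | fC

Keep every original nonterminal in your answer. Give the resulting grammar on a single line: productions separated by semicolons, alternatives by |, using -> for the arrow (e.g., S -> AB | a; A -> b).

S -> f | eJ | eJC; C -> f | iSf; J -> f | i | fC | iS

Nullable set: {C}.
S -> eJC: C nullable, giving eJ | eJC.
Drop C -> ε.
J -> fC: C nullable, giving f | fC.
Unchanged (no nullable symbols): S -> f; C -> f; C -> iSf; J -> i; J -> iS.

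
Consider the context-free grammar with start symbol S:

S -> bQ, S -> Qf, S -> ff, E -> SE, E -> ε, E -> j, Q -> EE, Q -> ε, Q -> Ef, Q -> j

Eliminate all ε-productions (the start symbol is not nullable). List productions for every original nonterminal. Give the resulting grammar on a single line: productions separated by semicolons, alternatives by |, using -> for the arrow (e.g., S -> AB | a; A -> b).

Nullable set: {E, Q}.
S -> Qf: Q nullable, giving Qf | f.
S -> bQ: Q nullable, giving b | bQ.
Drop E -> ε.
E -> SE: E nullable, giving S | SE.
Drop Q -> ε.
Q -> EE: E, E nullable, giving E | EE.
Q -> Ef: E nullable, giving Ef | f.
Unchanged (no nullable symbols): S -> ff; E -> j; Q -> j.

S -> b | f | Qf | bQ | ff; E -> S | j | SE; Q -> E | f | j | EE | Ef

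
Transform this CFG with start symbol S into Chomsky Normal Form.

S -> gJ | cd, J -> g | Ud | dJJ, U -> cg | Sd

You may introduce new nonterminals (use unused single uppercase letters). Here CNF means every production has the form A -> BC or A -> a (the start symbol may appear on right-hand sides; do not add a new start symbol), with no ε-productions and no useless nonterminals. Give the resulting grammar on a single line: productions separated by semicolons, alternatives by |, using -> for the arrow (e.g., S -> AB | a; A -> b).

No ε-productions.
No unit productions to eliminate.
TERM: introduce B -> c, A -> d, C -> g and substitute in every rule of length ≥2.
BIN: J -> AJJ becomes J -> AD, D -> JJ.

S -> BA | CJ; A -> d; B -> c; C -> g; D -> JJ; J -> g | AD | UA; U -> BC | SA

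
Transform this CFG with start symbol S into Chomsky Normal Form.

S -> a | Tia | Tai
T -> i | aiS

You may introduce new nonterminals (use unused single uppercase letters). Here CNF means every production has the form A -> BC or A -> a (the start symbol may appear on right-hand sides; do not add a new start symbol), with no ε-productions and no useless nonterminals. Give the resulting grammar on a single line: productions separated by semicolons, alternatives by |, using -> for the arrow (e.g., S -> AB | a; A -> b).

S -> a | TC | TD; A -> a; B -> i; C -> AB; D -> BA; E -> BS; T -> i | AE

No ε-productions.
No unit productions to eliminate.
TERM: introduce A -> a, B -> i and substitute in every rule of length ≥2.
BIN: S -> TAB becomes S -> TC, C -> AB; S -> TBA becomes S -> TD, D -> BA; T -> ABS becomes T -> AE, E -> BS.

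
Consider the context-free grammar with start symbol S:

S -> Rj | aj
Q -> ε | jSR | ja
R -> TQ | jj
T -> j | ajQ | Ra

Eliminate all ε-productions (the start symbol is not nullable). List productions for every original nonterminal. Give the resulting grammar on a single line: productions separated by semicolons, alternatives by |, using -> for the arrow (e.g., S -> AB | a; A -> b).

Nullable set: {Q}.
Drop Q -> ε.
R -> TQ: Q nullable, giving T | TQ.
T -> ajQ: Q nullable, giving aj | ajQ.
Unchanged (no nullable symbols): S -> Rj; S -> aj; Q -> jSR; Q -> ja; R -> jj; T -> Ra; T -> j.

S -> Rj | aj; Q -> ja | jSR; R -> T | TQ | jj; T -> j | Ra | aj | ajQ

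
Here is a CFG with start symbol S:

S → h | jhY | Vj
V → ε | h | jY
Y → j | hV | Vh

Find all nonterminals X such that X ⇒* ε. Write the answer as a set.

Directly nullable (have an ε-rule): {V}.
Not nullable: S, Y — each has a terminal in every rule's right-hand side or depends on a non-nullable symbol.

{V}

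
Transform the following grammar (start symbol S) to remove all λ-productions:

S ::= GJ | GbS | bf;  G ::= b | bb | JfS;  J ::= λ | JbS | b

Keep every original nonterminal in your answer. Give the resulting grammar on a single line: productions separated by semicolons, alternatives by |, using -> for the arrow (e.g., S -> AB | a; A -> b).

Nullable set: {J}.
S -> GJ: J nullable, giving G | GJ.
G -> JfS: J nullable, giving JfS | fS.
Drop J -> λ.
J -> JbS: J nullable, giving JbS | bS.
Unchanged (no nullable symbols): S -> GbS; S -> bf; G -> b; G -> bb; J -> b.

S -> G | GJ | bf | GbS; G -> b | bb | fS | JfS; J -> b | bS | JbS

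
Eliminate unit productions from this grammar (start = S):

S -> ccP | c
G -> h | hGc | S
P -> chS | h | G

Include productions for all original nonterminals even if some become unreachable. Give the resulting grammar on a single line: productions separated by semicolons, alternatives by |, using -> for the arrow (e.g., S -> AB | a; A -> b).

S -> c | ccP; G -> c | h | ccP | hGc; P -> c | h | ccP | chS | hGc

Unit productions: G->S, P->G.
Unit pairs (A ⇒* B via units): (G,S), (P,G), (P,S).
S: inherits non-unit rules of {S} → c | ccP.
G: inherits non-unit rules of {G, S} → c | ccP | h | hGc.
P: inherits non-unit rules of {G, P, S} → c | ccP | chS | h | hGc.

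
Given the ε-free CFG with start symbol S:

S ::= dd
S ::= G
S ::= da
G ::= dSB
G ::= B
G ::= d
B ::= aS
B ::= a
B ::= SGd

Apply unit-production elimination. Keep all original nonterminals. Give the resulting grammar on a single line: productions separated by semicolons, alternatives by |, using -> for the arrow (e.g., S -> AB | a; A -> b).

S -> a | d | aS | da | dd | SGd | dSB; B -> a | aS | SGd; G -> a | d | aS | SGd | dSB

Unit productions: G->B, S->G.
Unit pairs (A ⇒* B via units): (G,B), (S,B), (S,G).
S: inherits non-unit rules of {B, G, S} → SGd | a | aS | d | dSB | da | dd.
B: inherits non-unit rules of {B} → SGd | a | aS.
G: inherits non-unit rules of {B, G} → SGd | a | aS | d | dSB.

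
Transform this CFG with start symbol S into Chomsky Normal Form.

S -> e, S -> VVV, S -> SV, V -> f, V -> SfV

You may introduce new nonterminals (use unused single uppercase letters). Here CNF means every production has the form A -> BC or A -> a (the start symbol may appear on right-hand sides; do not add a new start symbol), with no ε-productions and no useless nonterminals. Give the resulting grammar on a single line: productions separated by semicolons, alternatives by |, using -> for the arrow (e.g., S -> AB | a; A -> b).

S -> e | SV | VB; A -> f; B -> VV; C -> AV; V -> f | SC

No ε-productions.
No unit productions to eliminate.
TERM: introduce A -> f and substitute in every rule of length ≥2.
BIN: S -> VVV becomes S -> VB, B -> VV; V -> SAV becomes V -> SC, C -> AV.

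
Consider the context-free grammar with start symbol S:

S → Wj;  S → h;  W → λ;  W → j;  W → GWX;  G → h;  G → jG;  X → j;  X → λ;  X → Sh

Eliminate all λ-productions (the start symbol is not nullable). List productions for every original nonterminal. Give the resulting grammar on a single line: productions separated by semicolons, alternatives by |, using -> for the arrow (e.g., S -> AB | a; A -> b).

Nullable set: {W, X}.
S -> Wj: W nullable, giving Wj | j.
Drop W -> λ.
W -> GWX: W, X nullable, giving G | GW | GWX | GX.
Drop X -> λ.
Unchanged (no nullable symbols): S -> h; G -> h; G -> jG; W -> j; X -> Sh; X -> j.

S -> h | j | Wj; G -> h | jG; W -> G | j | GW | GX | GWX; X -> j | Sh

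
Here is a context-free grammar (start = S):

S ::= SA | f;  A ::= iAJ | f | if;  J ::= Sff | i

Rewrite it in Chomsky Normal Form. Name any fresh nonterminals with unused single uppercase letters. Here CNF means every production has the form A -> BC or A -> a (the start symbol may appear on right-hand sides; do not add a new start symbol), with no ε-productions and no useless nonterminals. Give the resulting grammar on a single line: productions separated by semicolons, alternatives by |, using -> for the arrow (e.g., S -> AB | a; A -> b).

S -> f | SA; A -> f | BC | BD; B -> i; C -> f; D -> AJ; E -> CC; J -> i | SE

No ε-productions.
No unit productions to eliminate.
TERM: introduce C -> f, B -> i and substitute in every rule of length ≥2.
BIN: A -> BAJ becomes A -> BD, D -> AJ; J -> SCC becomes J -> SE, E -> CC.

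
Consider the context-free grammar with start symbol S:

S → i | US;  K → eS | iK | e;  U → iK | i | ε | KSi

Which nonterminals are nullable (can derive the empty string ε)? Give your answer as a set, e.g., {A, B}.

Directly nullable (have an ε-rule): {U}.
Not nullable: K, S — each has a terminal in every rule's right-hand side or depends on a non-nullable symbol.

{U}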